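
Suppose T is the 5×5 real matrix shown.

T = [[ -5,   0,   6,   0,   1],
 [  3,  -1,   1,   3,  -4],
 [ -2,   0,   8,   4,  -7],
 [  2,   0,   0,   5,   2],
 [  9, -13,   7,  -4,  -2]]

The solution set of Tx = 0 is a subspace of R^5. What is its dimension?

0

Row reduce to echelon form.
R2 ← R2 + (3/5)·R1: [0, -1, 23/5, 3, -17/5]
R3 ← R3 − (2/5)·R1: [0, 0, 28/5, 4, -37/5]
R4 ← R4 + (2/5)·R1: [0, 0, 12/5, 5, 12/5]
R5 ← R5 + (9/5)·R1: [0, -13, 89/5, -4, -1/5]
R5 ← R5 − (13)·R2: [0, 0, -42, -43, 44]
R4 ← R4 − (3/7)·R3: [0, 0, 0, 23/7, 39/7]
R5 ← R5 + (15/2)·R3: [0, 0, 0, -13, -23/2]
R5 ← R5 + (91/23)·R4: [0, 0, 0, 0, 485/46]
5 nonzero rows, so rank(T) = 5.
T has 5 columns; by rank–nullity, nullity = 5 − 5 = 0.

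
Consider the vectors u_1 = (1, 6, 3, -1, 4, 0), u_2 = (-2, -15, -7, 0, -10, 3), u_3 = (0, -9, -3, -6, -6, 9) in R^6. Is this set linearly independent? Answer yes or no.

no

Form the matrix with these vectors as rows and row reduce.
R2 ← R2 + (2)·R1: [0, -3, -1, -2, -2, 3]
R3 ← R3 − (3)·R2: [0, 0, 0, 0, 0, 0]
2 nonzero rows, so the 3 vectors span a space of dimension 2.
Since 2 < 3, the vectors are linearly dependent.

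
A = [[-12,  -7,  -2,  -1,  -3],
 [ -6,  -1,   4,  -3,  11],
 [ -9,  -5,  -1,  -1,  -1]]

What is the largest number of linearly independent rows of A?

Row reduce to echelon form.
R2 ← R2 − (1/2)·R1: [0, 5/2, 5, -5/2, 25/2]
R3 ← R3 − (3/4)·R1: [0, 1/4, 1/2, -1/4, 5/4]
R3 ← R3 − (1/10)·R2: [0, 0, 0, 0, 0]
Echelon form has 2 nonzero rows, so rank(A) = 2.
The rank gives the maximum number of linearly independent rows: 2.

2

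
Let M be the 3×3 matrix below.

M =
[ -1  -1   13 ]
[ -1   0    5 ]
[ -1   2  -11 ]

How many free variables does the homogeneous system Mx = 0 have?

Row reduce to echelon form.
R2 ← R2 − R1: [0, 1, -8]
R3 ← R3 − R1: [0, 3, -24]
R3 ← R3 − (3)·R2: [0, 0, 0]
2 nonzero rows, so rank(M) = 2.
M has 3 columns; by rank–nullity, nullity = 3 − 2 = 1.

1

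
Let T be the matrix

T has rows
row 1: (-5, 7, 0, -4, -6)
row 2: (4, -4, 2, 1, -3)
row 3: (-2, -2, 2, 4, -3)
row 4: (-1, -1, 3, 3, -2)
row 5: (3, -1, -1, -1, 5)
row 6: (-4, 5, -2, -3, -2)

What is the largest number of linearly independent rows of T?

Row reduce to echelon form.
R2 ← R2 + (4/5)·R1: [0, 8/5, 2, -11/5, -39/5]
R3 ← R3 − (2/5)·R1: [0, -24/5, 2, 28/5, -3/5]
R4 ← R4 − (1/5)·R1: [0, -12/5, 3, 19/5, -4/5]
R5 ← R5 + (3/5)·R1: [0, 16/5, -1, -17/5, 7/5]
R6 ← R6 − (4/5)·R1: [0, -3/5, -2, 1/5, 14/5]
R3 ← R3 + (3)·R2: [0, 0, 8, -1, -24]
R4 ← R4 + (3/2)·R2: [0, 0, 6, 1/2, -25/2]
R5 ← R5 − (2)·R2: [0, 0, -5, 1, 17]
R6 ← R6 + (3/8)·R2: [0, 0, -5/4, -5/8, -1/8]
R4 ← R4 − (3/4)·R3: [0, 0, 0, 5/4, 11/2]
R5 ← R5 + (5/8)·R3: [0, 0, 0, 3/8, 2]
R6 ← R6 + (5/32)·R3: [0, 0, 0, -25/32, -31/8]
R5 ← R5 − (3/10)·R4: [0, 0, 0, 0, 7/20]
R6 ← R6 + (5/8)·R4: [0, 0, 0, 0, -7/16]
R6 ← R6 + (5/4)·R5: [0, 0, 0, 0, 0]
Echelon form has 5 nonzero rows, so rank(T) = 5.
The rank gives the maximum number of linearly independent rows: 5.

5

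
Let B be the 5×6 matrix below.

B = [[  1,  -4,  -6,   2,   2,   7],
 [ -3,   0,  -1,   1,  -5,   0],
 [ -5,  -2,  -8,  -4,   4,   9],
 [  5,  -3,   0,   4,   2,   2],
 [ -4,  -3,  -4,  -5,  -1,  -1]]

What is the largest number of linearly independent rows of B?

Row reduce to echelon form.
R2 ← R2 + (3)·R1: [0, -12, -19, 7, 1, 21]
R3 ← R3 + (5)·R1: [0, -22, -38, 6, 14, 44]
R4 ← R4 − (5)·R1: [0, 17, 30, -6, -8, -33]
R5 ← R5 + (4)·R1: [0, -19, -28, 3, 7, 27]
R3 ← R3 − (11/6)·R2: [0, 0, -19/6, -41/6, 73/6, 11/2]
R4 ← R4 + (17/12)·R2: [0, 0, 37/12, 47/12, -79/12, -13/4]
R5 ← R5 − (19/12)·R2: [0, 0, 25/12, -97/12, 65/12, -25/4]
R4 ← R4 + (37/38)·R3: [0, 0, 0, -52/19, 100/19, 40/19]
R5 ← R5 + (25/38)·R3: [0, 0, 0, -239/19, 255/19, -50/19]
R5 ← R5 − (239/52)·R4: [0, 0, 0, 0, -140/13, -160/13]
Echelon form has 5 nonzero rows, so rank(B) = 5.
The rank gives the maximum number of linearly independent rows: 5.

5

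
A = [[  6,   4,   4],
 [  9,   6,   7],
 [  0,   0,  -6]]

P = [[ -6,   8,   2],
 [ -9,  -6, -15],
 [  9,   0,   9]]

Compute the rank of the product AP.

2

First compute AP:
[[-36,  24, -12],
 [-45,  36,  -9],
 [-54,   0, -54]]
Now row reduce the product.
R2 ← R2 − (5/4)·R1: [0, 6, 6]
R3 ← R3 − (3/2)·R1: [0, -36, -36]
R3 ← R3 + (6)·R2: [0, 0, 0]
2 nonzero rows, so rank(AP) = 2.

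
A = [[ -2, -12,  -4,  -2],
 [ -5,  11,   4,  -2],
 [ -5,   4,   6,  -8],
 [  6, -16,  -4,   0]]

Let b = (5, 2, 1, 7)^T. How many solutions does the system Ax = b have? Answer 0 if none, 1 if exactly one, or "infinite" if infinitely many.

Row reduce the augmented matrix [A | b].
R2 ← R2 − (5/2)·R1: [0, 41, 14, 3, -21/2]
R3 ← R3 − (5/2)·R1: [0, 34, 16, -3, -23/2]
R4 ← R4 + (3)·R1: [0, -52, -16, -6, 22]
R3 ← R3 − (34/41)·R2: [0, 0, 180/41, -225/41, -229/82]
R4 ← R4 + (52/41)·R2: [0, 0, 72/41, -90/41, 356/41]
R4 ← R4 − (2/5)·R3: [0, 0, 0, 0, 49/5]
The echelon form has 4 nonzero rows; the last pivot sits in the augmented column, so rank(A) = 3 but rank([A|b]) = 4.
Since the ranks differ, the system is inconsistent.
It has no solutions.

0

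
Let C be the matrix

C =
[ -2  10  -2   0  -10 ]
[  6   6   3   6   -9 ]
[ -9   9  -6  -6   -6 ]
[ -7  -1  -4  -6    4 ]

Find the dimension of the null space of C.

Row reduce to echelon form.
R2 ← R2 + (3)·R1: [0, 36, -3, 6, -39]
R3 ← R3 − (9/2)·R1: [0, -36, 3, -6, 39]
R4 ← R4 − (7/2)·R1: [0, -36, 3, -6, 39]
R3 ← R3 + R2: [0, 0, 0, 0, 0]
R4 ← R4 + R2: [0, 0, 0, 0, 0]
2 nonzero rows, so rank(C) = 2.
C has 5 columns; by rank–nullity, nullity = 5 − 2 = 3.

3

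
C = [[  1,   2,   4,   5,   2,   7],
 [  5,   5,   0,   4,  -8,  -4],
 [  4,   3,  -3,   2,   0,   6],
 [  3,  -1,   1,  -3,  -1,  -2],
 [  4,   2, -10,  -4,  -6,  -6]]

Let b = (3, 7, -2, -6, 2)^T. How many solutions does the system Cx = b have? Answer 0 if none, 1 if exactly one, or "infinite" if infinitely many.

0

Row reduce the augmented matrix [C | b].
R2 ← R2 − (5)·R1: [0, -5, -20, -21, -18, -39, -8]
R3 ← R3 − (4)·R1: [0, -5, -19, -18, -8, -22, -14]
R4 ← R4 − (3)·R1: [0, -7, -11, -18, -7, -23, -15]
R5 ← R5 − (4)·R1: [0, -6, -26, -24, -14, -34, -10]
R3 ← R3 − R2: [0, 0, 1, 3, 10, 17, -6]
R4 ← R4 − (7/5)·R2: [0, 0, 17, 57/5, 91/5, 158/5, -19/5]
R5 ← R5 − (6/5)·R2: [0, 0, -2, 6/5, 38/5, 64/5, -2/5]
R4 ← R4 − (17)·R3: [0, 0, 0, -198/5, -759/5, -1287/5, 491/5]
R5 ← R5 + (2)·R3: [0, 0, 0, 36/5, 138/5, 234/5, -62/5]
R5 ← R5 + (2/11)·R4: [0, 0, 0, 0, 0, 0, 60/11]
The echelon form has 5 nonzero rows; the last pivot sits in the augmented column, so rank(C) = 4 but rank([C|b]) = 5.
Since the ranks differ, the system is inconsistent.
It has no solutions.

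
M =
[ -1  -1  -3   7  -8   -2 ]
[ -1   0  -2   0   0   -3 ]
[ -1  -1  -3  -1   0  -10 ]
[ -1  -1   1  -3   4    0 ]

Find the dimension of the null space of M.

2

Row reduce to echelon form.
R2 ← R2 − R1: [0, 1, 1, -7, 8, -1]
R3 ← R3 − R1: [0, 0, 0, -8, 8, -8]
R4 ← R4 − R1: [0, 0, 4, -10, 12, 2]
Swap R3 ↔ R4
4 nonzero rows, so rank(M) = 4.
M has 6 columns; by rank–nullity, nullity = 6 − 4 = 2.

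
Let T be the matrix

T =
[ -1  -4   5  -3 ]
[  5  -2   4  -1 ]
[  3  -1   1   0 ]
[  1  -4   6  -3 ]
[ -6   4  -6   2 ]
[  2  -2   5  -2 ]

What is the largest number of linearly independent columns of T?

3

Row reduce to echelon form.
R2 ← R2 + (5)·R1: [0, -22, 29, -16]
R3 ← R3 + (3)·R1: [0, -13, 16, -9]
R4 ← R4 + R1: [0, -8, 11, -6]
R5 ← R5 − (6)·R1: [0, 28, -36, 20]
R6 ← R6 + (2)·R1: [0, -10, 15, -8]
R3 ← R3 − (13/22)·R2: [0, 0, -25/22, 5/11]
R4 ← R4 − (4/11)·R2: [0, 0, 5/11, -2/11]
R5 ← R5 + (14/11)·R2: [0, 0, 10/11, -4/11]
R6 ← R6 − (5/11)·R2: [0, 0, 20/11, -8/11]
R4 ← R4 + (2/5)·R3: [0, 0, 0, 0]
R5 ← R5 + (4/5)·R3: [0, 0, 0, 0]
R6 ← R6 + (8/5)·R3: [0, 0, 0, 0]
Echelon form has 3 nonzero rows, so rank(T) = 3.
The rank gives the maximum number of linearly independent columns: 3.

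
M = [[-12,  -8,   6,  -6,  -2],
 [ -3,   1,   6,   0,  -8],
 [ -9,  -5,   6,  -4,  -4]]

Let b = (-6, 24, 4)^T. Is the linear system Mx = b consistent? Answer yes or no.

Row reduce the augmented matrix [M | b].
R2 ← R2 − (1/4)·R1: [0, 3, 9/2, 3/2, -15/2, 51/2]
R3 ← R3 − (3/4)·R1: [0, 1, 3/2, 1/2, -5/2, 17/2]
R3 ← R3 − (1/3)·R2: [0, 0, 0, 0, 0, 0]
The echelon form has 2 nonzero rows, and every pivot lies in the first 5 columns, so rank(M) = rank([M|b]) = 2.
The system is consistent.

yes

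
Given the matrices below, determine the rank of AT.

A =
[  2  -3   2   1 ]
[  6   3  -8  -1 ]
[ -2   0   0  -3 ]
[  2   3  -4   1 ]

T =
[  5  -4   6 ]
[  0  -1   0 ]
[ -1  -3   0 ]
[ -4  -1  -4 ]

First compute AT:
[[  4, -12,   8],
 [ 42,  -2,  40],
 [  2,  11,   0],
 [ 10,   0,   8]]
Now row reduce the product.
R2 ← R2 − (21/2)·R1: [0, 124, -44]
R3 ← R3 − (1/2)·R1: [0, 17, -4]
R4 ← R4 − (5/2)·R1: [0, 30, -12]
R3 ← R3 − (17/124)·R2: [0, 0, 63/31]
R4 ← R4 − (15/62)·R2: [0, 0, -42/31]
R4 ← R4 + (2/3)·R3: [0, 0, 0]
3 nonzero rows, so rank(AT) = 3.

3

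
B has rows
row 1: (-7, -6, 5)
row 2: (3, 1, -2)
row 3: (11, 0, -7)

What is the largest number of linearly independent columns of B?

Row reduce to echelon form.
R2 ← R2 + (3/7)·R1: [0, -11/7, 1/7]
R3 ← R3 + (11/7)·R1: [0, -66/7, 6/7]
R3 ← R3 − (6)·R2: [0, 0, 0]
Echelon form has 2 nonzero rows, so rank(B) = 2.
The rank gives the maximum number of linearly independent columns: 2.

2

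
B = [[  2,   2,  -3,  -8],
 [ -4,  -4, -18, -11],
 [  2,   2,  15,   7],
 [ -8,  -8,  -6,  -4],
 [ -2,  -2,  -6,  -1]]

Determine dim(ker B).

Row reduce to echelon form.
R2 ← R2 + (2)·R1: [0, 0, -24, -27]
R3 ← R3 − R1: [0, 0, 18, 15]
R4 ← R4 + (4)·R1: [0, 0, -18, -36]
R5 ← R5 + R1: [0, 0, -9, -9]
R3 ← R3 + (3/4)·R2: [0, 0, 0, -21/4]
R4 ← R4 − (3/4)·R2: [0, 0, 0, -63/4]
R5 ← R5 − (3/8)·R2: [0, 0, 0, 9/8]
R4 ← R4 − (3)·R3: [0, 0, 0, 0]
R5 ← R5 + (3/14)·R3: [0, 0, 0, 0]
3 nonzero rows, so rank(B) = 3.
B has 4 columns; by rank–nullity, nullity = 4 − 3 = 1.

1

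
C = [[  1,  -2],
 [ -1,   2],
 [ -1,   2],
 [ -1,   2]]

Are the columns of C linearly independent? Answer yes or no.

no

Row reduce C to echelon form.
R2 ← R2 + R1: [0, 0]
R3 ← R3 + R1: [0, 0]
R4 ← R4 + R1: [0, 0]
1 pivot among 2 columns.
Only 1 < 2 pivot columns, so the columns are linearly dependent.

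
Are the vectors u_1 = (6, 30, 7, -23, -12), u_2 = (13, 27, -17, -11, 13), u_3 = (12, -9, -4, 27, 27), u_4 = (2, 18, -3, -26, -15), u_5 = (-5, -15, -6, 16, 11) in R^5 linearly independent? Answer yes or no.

no

Form the matrix with these vectors as rows and row reduce.
R2 ← R2 − (13/6)·R1: [0, -38, -193/6, 233/6, 39]
R3 ← R3 − (2)·R1: [0, -69, -18, 73, 51]
R4 ← R4 − (1/3)·R1: [0, 8, -16/3, -55/3, -11]
R5 ← R5 + (5/6)·R1: [0, 10, -1/6, -19/6, 1]
R3 ← R3 − (69/38)·R2: [0, 0, 3071/76, 189/76, -753/38]
R4 ← R4 + (4/19)·R2: [0, 0, -230/19, -193/19, -53/19]
R5 ← R5 + (5/19)·R2: [0, 0, -164/19, 134/19, 214/19]
R4 ← R4 + (920/3071)·R3: [0, 0, 0, -28907/3071, -26797/3071]
R5 ← R5 + (656/3071)·R3: [0, 0, 0, 23290/3071, 21590/3071]
R5 ← R5 + (170/211)·R4: [0, 0, 0, 0, 0]
4 nonzero rows, so the 5 vectors span a space of dimension 4.
Since 4 < 5, the vectors are linearly dependent.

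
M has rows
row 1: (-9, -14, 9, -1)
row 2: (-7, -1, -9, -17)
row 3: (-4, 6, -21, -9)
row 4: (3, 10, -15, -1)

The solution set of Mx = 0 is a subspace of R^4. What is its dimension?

Row reduce to echelon form.
R2 ← R2 − (7/9)·R1: [0, 89/9, -16, -146/9]
R3 ← R3 − (4/9)·R1: [0, 110/9, -25, -77/9]
R4 ← R4 + (1/3)·R1: [0, 16/3, -12, -4/3]
R3 ← R3 − (110/89)·R2: [0, 0, -465/89, 1023/89]
R4 ← R4 − (48/89)·R2: [0, 0, -300/89, 660/89]
R4 ← R4 − (20/31)·R3: [0, 0, 0, 0]
3 nonzero rows, so rank(M) = 3.
M has 4 columns; by rank–nullity, nullity = 4 − 3 = 1.

1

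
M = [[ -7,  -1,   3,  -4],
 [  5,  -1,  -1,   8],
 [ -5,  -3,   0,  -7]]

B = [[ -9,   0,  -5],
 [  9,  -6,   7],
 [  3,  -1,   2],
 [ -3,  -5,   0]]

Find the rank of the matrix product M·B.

First compute MB:
[[ 75,  23,  34],
 [-81, -33, -34],
 [ 39,  53,   4]]
Now row reduce the product.
R2 ← R2 + (27/25)·R1: [0, -204/25, 68/25]
R3 ← R3 − (13/25)·R1: [0, 1026/25, -342/25]
R3 ← R3 + (171/34)·R2: [0, 0, 0]
2 nonzero rows, so rank(MB) = 2.

2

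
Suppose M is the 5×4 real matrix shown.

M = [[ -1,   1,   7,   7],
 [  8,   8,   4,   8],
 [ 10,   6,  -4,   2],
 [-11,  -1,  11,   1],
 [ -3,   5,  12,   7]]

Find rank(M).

Row reduce to echelon form.
R2 ← R2 + (8)·R1: [0, 16, 60, 64]
R3 ← R3 + (10)·R1: [0, 16, 66, 72]
R4 ← R4 − (11)·R1: [0, -12, -66, -76]
R5 ← R5 − (3)·R1: [0, 2, -9, -14]
R3 ← R3 − R2: [0, 0, 6, 8]
R4 ← R4 + (3/4)·R2: [0, 0, -21, -28]
R5 ← R5 − (1/8)·R2: [0, 0, -33/2, -22]
R4 ← R4 + (7/2)·R3: [0, 0, 0, 0]
R5 ← R5 + (11/4)·R3: [0, 0, 0, 0]
Echelon form has 3 nonzero rows, so rank(M) = 3.

3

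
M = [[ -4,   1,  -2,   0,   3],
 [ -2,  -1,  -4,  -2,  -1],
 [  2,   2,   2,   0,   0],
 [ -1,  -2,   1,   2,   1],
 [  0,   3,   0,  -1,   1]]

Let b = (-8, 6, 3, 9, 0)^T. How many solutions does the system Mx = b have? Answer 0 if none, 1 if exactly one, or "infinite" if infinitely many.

Row reduce the augmented matrix [M | b].
R2 ← R2 − (1/2)·R1: [0, -3/2, -3, -2, -5/2, 10]
R3 ← R3 + (1/2)·R1: [0, 5/2, 1, 0, 3/2, -1]
R4 ← R4 − (1/4)·R1: [0, -9/4, 3/2, 2, 1/4, 11]
R3 ← R3 + (5/3)·R2: [0, 0, -4, -10/3, -8/3, 47/3]
R4 ← R4 − (3/2)·R2: [0, 0, 6, 5, 4, -4]
R5 ← R5 + (2)·R2: [0, 0, -6, -5, -4, 20]
R4 ← R4 + (3/2)·R3: [0, 0, 0, 0, 0, 39/2]
R5 ← R5 − (3/2)·R3: [0, 0, 0, 0, 0, -7/2]
R5 ← R5 + (7/39)·R4: [0, 0, 0, 0, 0, 0]
The echelon form has 4 nonzero rows; the last pivot sits in the augmented column, so rank(M) = 3 but rank([M|b]) = 4.
Since the ranks differ, the system is inconsistent.
It has no solutions.

0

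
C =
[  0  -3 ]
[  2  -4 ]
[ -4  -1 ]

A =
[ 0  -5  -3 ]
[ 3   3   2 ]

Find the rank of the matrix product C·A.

First compute CA:
[[ -9,  -9,  -6],
 [-12, -22, -14],
 [ -3,  17,  10]]
Now row reduce the product.
R2 ← R2 − (4/3)·R1: [0, -10, -6]
R3 ← R3 − (1/3)·R1: [0, 20, 12]
R3 ← R3 + (2)·R2: [0, 0, 0]
2 nonzero rows, so rank(CA) = 2.

2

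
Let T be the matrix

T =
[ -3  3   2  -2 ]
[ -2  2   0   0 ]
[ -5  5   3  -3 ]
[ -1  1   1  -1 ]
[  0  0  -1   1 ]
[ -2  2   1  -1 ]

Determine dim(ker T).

Row reduce to echelon form.
R2 ← R2 − (2/3)·R1: [0, 0, -4/3, 4/3]
R3 ← R3 − (5/3)·R1: [0, 0, -1/3, 1/3]
R4 ← R4 − (1/3)·R1: [0, 0, 1/3, -1/3]
R6 ← R6 − (2/3)·R1: [0, 0, -1/3, 1/3]
R3 ← R3 − (1/4)·R2: [0, 0, 0, 0]
R4 ← R4 + (1/4)·R2: [0, 0, 0, 0]
R5 ← R5 − (3/4)·R2: [0, 0, 0, 0]
R6 ← R6 − (1/4)·R2: [0, 0, 0, 0]
2 nonzero rows, so rank(T) = 2.
T has 4 columns; by rank–nullity, nullity = 4 − 2 = 2.

2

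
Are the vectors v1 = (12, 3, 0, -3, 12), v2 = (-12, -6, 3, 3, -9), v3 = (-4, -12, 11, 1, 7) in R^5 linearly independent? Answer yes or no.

no

Form the matrix with these vectors as rows and row reduce.
R2 ← R2 + R1: [0, -3, 3, 0, 3]
R3 ← R3 + (1/3)·R1: [0, -11, 11, 0, 11]
R3 ← R3 − (11/3)·R2: [0, 0, 0, 0, 0]
2 nonzero rows, so the 3 vectors span a space of dimension 2.
Since 2 < 3, the vectors are linearly dependent.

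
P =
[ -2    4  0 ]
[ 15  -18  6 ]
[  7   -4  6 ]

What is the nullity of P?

0

Row reduce to echelon form.
R2 ← R2 + (15/2)·R1: [0, 12, 6]
R3 ← R3 + (7/2)·R1: [0, 10, 6]
R3 ← R3 − (5/6)·R2: [0, 0, 1]
3 nonzero rows, so rank(P) = 3.
P has 3 columns; by rank–nullity, nullity = 3 − 3 = 0.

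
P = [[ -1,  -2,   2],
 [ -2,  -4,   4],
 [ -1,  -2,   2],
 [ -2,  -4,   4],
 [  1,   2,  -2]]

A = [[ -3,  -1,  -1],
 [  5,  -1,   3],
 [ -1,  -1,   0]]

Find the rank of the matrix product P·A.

1

First compute PA:
[[ -9,   1,  -5],
 [-18,   2, -10],
 [ -9,   1,  -5],
 [-18,   2, -10],
 [  9,  -1,   5]]
Now row reduce the product.
R2 ← R2 − (2)·R1: [0, 0, 0]
R3 ← R3 − R1: [0, 0, 0]
R4 ← R4 − (2)·R1: [0, 0, 0]
R5 ← R5 + R1: [0, 0, 0]
1 nonzero row, so rank(PA) = 1.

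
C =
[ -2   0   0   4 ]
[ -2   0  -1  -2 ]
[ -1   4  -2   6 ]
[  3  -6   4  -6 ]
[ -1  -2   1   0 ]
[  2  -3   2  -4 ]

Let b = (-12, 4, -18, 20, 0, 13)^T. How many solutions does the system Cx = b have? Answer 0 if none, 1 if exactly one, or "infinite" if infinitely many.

Row reduce the augmented matrix [C | b].
R2 ← R2 − R1: [0, 0, -1, -6, 16]
R3 ← R3 − (1/2)·R1: [0, 4, -2, 4, -12]
R4 ← R4 + (3/2)·R1: [0, -6, 4, 0, 2]
R5 ← R5 − (1/2)·R1: [0, -2, 1, -2, 6]
R6 ← R6 + R1: [0, -3, 2, 0, 1]
Swap R2 ↔ R3
R4 ← R4 + (3/2)·R2: [0, 0, 1, 6, -16]
R5 ← R5 + (1/2)·R2: [0, 0, 0, 0, 0]
R6 ← R6 + (3/4)·R2: [0, 0, 1/2, 3, -8]
R4 ← R4 + R3: [0, 0, 0, 0, 0]
R6 ← R6 + (1/2)·R3: [0, 0, 0, 0, 0]
The echelon form has 3 nonzero rows, and every pivot lies in the first 4 columns, so rank(C) = rank([C|b]) = 3.
The system is consistent.
rank = 3 < 4 unknowns, so there are infinitely many solutions.

infinite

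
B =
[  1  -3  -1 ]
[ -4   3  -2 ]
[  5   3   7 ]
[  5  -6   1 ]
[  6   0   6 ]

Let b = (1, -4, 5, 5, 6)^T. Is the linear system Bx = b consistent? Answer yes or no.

Row reduce the augmented matrix [B | b].
R2 ← R2 + (4)·R1: [0, -9, -6, 0]
R3 ← R3 − (5)·R1: [0, 18, 12, 0]
R4 ← R4 − (5)·R1: [0, 9, 6, 0]
R5 ← R5 − (6)·R1: [0, 18, 12, 0]
R3 ← R3 + (2)·R2: [0, 0, 0, 0]
R4 ← R4 + R2: [0, 0, 0, 0]
R5 ← R5 + (2)·R2: [0, 0, 0, 0]
The echelon form has 2 nonzero rows, and every pivot lies in the first 3 columns, so rank(B) = rank([B|b]) = 2.
The system is consistent.

yes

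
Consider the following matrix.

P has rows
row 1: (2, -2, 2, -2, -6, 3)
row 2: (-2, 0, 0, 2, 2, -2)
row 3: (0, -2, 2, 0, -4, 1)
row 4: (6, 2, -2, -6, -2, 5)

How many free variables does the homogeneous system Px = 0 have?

4

Row reduce to echelon form.
R2 ← R2 + R1: [0, -2, 2, 0, -4, 1]
R4 ← R4 − (3)·R1: [0, 8, -8, 0, 16, -4]
R3 ← R3 − R2: [0, 0, 0, 0, 0, 0]
R4 ← R4 + (4)·R2: [0, 0, 0, 0, 0, 0]
2 nonzero rows, so rank(P) = 2.
P has 6 columns; by rank–nullity, nullity = 6 − 2 = 4.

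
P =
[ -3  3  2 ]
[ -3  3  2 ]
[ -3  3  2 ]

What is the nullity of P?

Row reduce to echelon form.
R2 ← R2 − R1: [0, 0, 0]
R3 ← R3 − R1: [0, 0, 0]
1 nonzero row, so rank(P) = 1.
P has 3 columns; by rank–nullity, nullity = 3 − 1 = 2.

2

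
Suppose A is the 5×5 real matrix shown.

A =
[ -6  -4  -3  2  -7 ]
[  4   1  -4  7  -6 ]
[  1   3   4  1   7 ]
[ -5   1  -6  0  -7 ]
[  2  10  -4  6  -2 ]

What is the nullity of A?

Row reduce to echelon form.
R2 ← R2 + (2/3)·R1: [0, -5/3, -6, 25/3, -32/3]
R3 ← R3 + (1/6)·R1: [0, 7/3, 7/2, 4/3, 35/6]
R4 ← R4 − (5/6)·R1: [0, 13/3, -7/2, -5/3, -7/6]
R5 ← R5 + (1/3)·R1: [0, 26/3, -5, 20/3, -13/3]
R3 ← R3 + (7/5)·R2: [0, 0, -49/10, 13, -91/10]
R4 ← R4 + (13/5)·R2: [0, 0, -191/10, 20, -289/10]
R5 ← R5 + (26/5)·R2: [0, 0, -181/5, 50, -299/5]
R4 ← R4 − (191/49)·R3: [0, 0, 0, -1503/49, 46/7]
R5 ← R5 − (362/49)·R3: [0, 0, 0, -2256/49, 52/7]
R5 ← R5 − (752/501)·R4: [0, 0, 0, 0, -1220/501]
5 nonzero rows, so rank(A) = 5.
A has 5 columns; by rank–nullity, nullity = 5 − 5 = 0.

0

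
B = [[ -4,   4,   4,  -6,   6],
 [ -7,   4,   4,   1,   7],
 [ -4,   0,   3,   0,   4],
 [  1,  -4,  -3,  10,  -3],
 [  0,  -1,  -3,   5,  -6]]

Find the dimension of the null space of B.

0

Row reduce to echelon form.
R2 ← R2 − (7/4)·R1: [0, -3, -3, 23/2, -7/2]
R3 ← R3 − R1: [0, -4, -1, 6, -2]
R4 ← R4 + (1/4)·R1: [0, -3, -2, 17/2, -3/2]
R3 ← R3 − (4/3)·R2: [0, 0, 3, -28/3, 8/3]
R4 ← R4 − R2: [0, 0, 1, -3, 2]
R5 ← R5 − (1/3)·R2: [0, 0, -2, 7/6, -29/6]
R4 ← R4 − (1/3)·R3: [0, 0, 0, 1/9, 10/9]
R5 ← R5 + (2/3)·R3: [0, 0, 0, -91/18, -55/18]
R5 ← R5 + (91/2)·R4: [0, 0, 0, 0, 95/2]
5 nonzero rows, so rank(B) = 5.
B has 5 columns; by rank–nullity, nullity = 5 − 5 = 0.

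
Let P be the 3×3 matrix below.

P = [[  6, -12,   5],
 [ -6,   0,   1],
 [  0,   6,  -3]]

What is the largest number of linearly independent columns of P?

Row reduce to echelon form.
R2 ← R2 + R1: [0, -12, 6]
R3 ← R3 + (1/2)·R2: [0, 0, 0]
Echelon form has 2 nonzero rows, so rank(P) = 2.
The rank gives the maximum number of linearly independent columns: 2.

2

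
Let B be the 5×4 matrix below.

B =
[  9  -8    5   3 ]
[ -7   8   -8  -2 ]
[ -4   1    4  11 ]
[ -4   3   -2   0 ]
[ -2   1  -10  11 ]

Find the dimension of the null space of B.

0

Row reduce to echelon form.
R2 ← R2 + (7/9)·R1: [0, 16/9, -37/9, 1/3]
R3 ← R3 + (4/9)·R1: [0, -23/9, 56/9, 37/3]
R4 ← R4 + (4/9)·R1: [0, -5/9, 2/9, 4/3]
R5 ← R5 + (2/9)·R1: [0, -7/9, -80/9, 35/3]
R3 ← R3 + (23/16)·R2: [0, 0, 5/16, 205/16]
R4 ← R4 + (5/16)·R2: [0, 0, -17/16, 23/16]
R5 ← R5 + (7/16)·R2: [0, 0, -171/16, 189/16]
R4 ← R4 + (17/5)·R3: [0, 0, 0, 45]
R5 ← R5 + (171/5)·R3: [0, 0, 0, 450]
R5 ← R5 − (10)·R4: [0, 0, 0, 0]
4 nonzero rows, so rank(B) = 4.
B has 4 columns; by rank–nullity, nullity = 4 − 4 = 0.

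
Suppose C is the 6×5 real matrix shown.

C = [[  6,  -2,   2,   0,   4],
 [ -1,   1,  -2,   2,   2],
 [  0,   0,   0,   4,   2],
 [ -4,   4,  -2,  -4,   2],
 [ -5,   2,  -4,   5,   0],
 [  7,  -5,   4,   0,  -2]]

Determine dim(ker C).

1

Row reduce to echelon form.
R2 ← R2 + (1/6)·R1: [0, 2/3, -5/3, 2, 8/3]
R4 ← R4 + (2/3)·R1: [0, 8/3, -2/3, -4, 14/3]
R5 ← R5 + (5/6)·R1: [0, 1/3, -7/3, 5, 10/3]
R6 ← R6 − (7/6)·R1: [0, -8/3, 5/3, 0, -20/3]
R4 ← R4 − (4)·R2: [0, 0, 6, -12, -6]
R5 ← R5 − (1/2)·R2: [0, 0, -3/2, 4, 2]
R6 ← R6 + (4)·R2: [0, 0, -5, 8, 4]
Swap R3 ↔ R4
R5 ← R5 + (1/4)·R3: [0, 0, 0, 1, 1/2]
R6 ← R6 + (5/6)·R3: [0, 0, 0, -2, -1]
R5 ← R5 − (1/4)·R4: [0, 0, 0, 0, 0]
R6 ← R6 + (1/2)·R4: [0, 0, 0, 0, 0]
4 nonzero rows, so rank(C) = 4.
C has 5 columns; by rank–nullity, nullity = 5 − 4 = 1.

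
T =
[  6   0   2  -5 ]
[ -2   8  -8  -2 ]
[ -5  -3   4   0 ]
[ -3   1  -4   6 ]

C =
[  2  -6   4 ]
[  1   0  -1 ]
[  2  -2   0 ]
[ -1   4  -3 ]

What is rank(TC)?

First compute TC:
[[ 21, -60,  39],
 [-10,  20, -10],
 [ -5,  22, -17],
 [-19,  50, -31]]
Now row reduce the product.
R2 ← R2 + (10/21)·R1: [0, -60/7, 60/7]
R3 ← R3 + (5/21)·R1: [0, 54/7, -54/7]
R4 ← R4 + (19/21)·R1: [0, -30/7, 30/7]
R3 ← R3 + (9/10)·R2: [0, 0, 0]
R4 ← R4 − (1/2)·R2: [0, 0, 0]
2 nonzero rows, so rank(TC) = 2.

2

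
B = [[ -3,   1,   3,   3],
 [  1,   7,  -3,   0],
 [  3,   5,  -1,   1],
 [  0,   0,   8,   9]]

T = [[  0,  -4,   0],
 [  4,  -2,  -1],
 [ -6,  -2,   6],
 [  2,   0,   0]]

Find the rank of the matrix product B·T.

3

First compute BT:
[[ -8,   4,  17],
 [ 46, -12, -25],
 [ 28, -20, -11],
 [-30, -16,  48]]
Now row reduce the product.
R2 ← R2 + (23/4)·R1: [0, 11, 291/4]
R3 ← R3 + (7/2)·R1: [0, -6, 97/2]
R4 ← R4 − (15/4)·R1: [0, -31, -63/4]
R3 ← R3 + (6/11)·R2: [0, 0, 970/11]
R4 ← R4 + (31/11)·R2: [0, 0, 2082/11]
R4 ← R4 − (1041/485)·R3: [0, 0, 0]
3 nonzero rows, so rank(BT) = 3.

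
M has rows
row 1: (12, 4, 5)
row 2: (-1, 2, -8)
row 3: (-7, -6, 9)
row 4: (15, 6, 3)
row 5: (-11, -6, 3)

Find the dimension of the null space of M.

Row reduce to echelon form.
R2 ← R2 + (1/12)·R1: [0, 7/3, -91/12]
R3 ← R3 + (7/12)·R1: [0, -11/3, 143/12]
R4 ← R4 − (5/4)·R1: [0, 1, -13/4]
R5 ← R5 + (11/12)·R1: [0, -7/3, 91/12]
R3 ← R3 + (11/7)·R2: [0, 0, 0]
R4 ← R4 − (3/7)·R2: [0, 0, 0]
R5 ← R5 + R2: [0, 0, 0]
2 nonzero rows, so rank(M) = 2.
M has 3 columns; by rank–nullity, nullity = 3 − 2 = 1.

1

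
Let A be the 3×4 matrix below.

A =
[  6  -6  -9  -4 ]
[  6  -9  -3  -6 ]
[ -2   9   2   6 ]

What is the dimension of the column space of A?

3

Row reduce to echelon form.
R2 ← R2 − R1: [0, -3, 6, -2]
R3 ← R3 + (1/3)·R1: [0, 7, -1, 14/3]
R3 ← R3 + (7/3)·R2: [0, 0, 13, 0]
Echelon form has 3 nonzero rows, so rank(A) = 3.
The column space has dimension equal to the rank: 3.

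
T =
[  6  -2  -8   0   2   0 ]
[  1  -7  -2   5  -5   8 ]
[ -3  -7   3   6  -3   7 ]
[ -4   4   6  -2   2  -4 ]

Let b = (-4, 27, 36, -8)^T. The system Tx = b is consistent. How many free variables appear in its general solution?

2

Row reduce the augmented matrix [T | b].
R2 ← R2 − (1/6)·R1: [0, -20/3, -2/3, 5, -16/3, 8, 83/3]
R3 ← R3 + (1/2)·R1: [0, -8, -1, 6, -2, 7, 34]
R4 ← R4 + (2/3)·R1: [0, 8/3, 2/3, -2, 10/3, -4, -32/3]
R3 ← R3 − (6/5)·R2: [0, 0, -1/5, 0, 22/5, -13/5, 4/5]
R4 ← R4 + (2/5)·R2: [0, 0, 2/5, 0, 6/5, -4/5, 2/5]
R4 ← R4 + (2)·R3: [0, 0, 0, 0, 10, -6, 2]
The echelon form has 4 nonzero rows, and every pivot lies in the first 6 columns, so rank(T) = rank([T|b]) = 4.
The system is consistent.
Free variables = (unknowns) − (rank) = 6 − 4 = 2.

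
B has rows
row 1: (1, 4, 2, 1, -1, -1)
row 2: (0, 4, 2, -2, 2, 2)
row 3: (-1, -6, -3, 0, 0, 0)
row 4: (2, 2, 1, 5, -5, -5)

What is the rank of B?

2

Row reduce to echelon form.
R3 ← R3 + R1: [0, -2, -1, 1, -1, -1]
R4 ← R4 − (2)·R1: [0, -6, -3, 3, -3, -3]
R3 ← R3 + (1/2)·R2: [0, 0, 0, 0, 0, 0]
R4 ← R4 + (3/2)·R2: [0, 0, 0, 0, 0, 0]
Echelon form has 2 nonzero rows, so rank(B) = 2.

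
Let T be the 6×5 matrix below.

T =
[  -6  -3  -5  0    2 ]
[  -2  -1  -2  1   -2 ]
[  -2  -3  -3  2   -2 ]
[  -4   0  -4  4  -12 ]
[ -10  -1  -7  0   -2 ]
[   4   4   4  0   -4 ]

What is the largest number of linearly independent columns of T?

Row reduce to echelon form.
R2 ← R2 − (1/3)·R1: [0, 0, -1/3, 1, -8/3]
R3 ← R3 − (1/3)·R1: [0, -2, -4/3, 2, -8/3]
R4 ← R4 − (2/3)·R1: [0, 2, -2/3, 4, -40/3]
R5 ← R5 − (5/3)·R1: [0, 4, 4/3, 0, -16/3]
R6 ← R6 + (2/3)·R1: [0, 2, 2/3, 0, -8/3]
Swap R2 ↔ R3
R4 ← R4 + R2: [0, 0, -2, 6, -16]
R5 ← R5 + (2)·R2: [0, 0, -4/3, 4, -32/3]
R6 ← R6 + R2: [0, 0, -2/3, 2, -16/3]
R4 ← R4 − (6)·R3: [0, 0, 0, 0, 0]
R5 ← R5 − (4)·R3: [0, 0, 0, 0, 0]
R6 ← R6 − (2)·R3: [0, 0, 0, 0, 0]
Echelon form has 3 nonzero rows, so rank(T) = 3.
The rank gives the maximum number of linearly independent columns: 3.

3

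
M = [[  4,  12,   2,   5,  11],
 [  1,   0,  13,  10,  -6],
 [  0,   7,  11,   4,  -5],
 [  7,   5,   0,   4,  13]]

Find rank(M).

4

Row reduce to echelon form.
R2 ← R2 − (1/4)·R1: [0, -3, 25/2, 35/4, -35/4]
R4 ← R4 − (7/4)·R1: [0, -16, -7/2, -19/4, -25/4]
R3 ← R3 + (7/3)·R2: [0, 0, 241/6, 293/12, -305/12]
R4 ← R4 − (16/3)·R2: [0, 0, -421/6, -617/12, 485/12]
R4 ← R4 + (421/241)·R3: [0, 0, 0, -2112/241, -960/241]
Echelon form has 4 nonzero rows, so rank(M) = 4.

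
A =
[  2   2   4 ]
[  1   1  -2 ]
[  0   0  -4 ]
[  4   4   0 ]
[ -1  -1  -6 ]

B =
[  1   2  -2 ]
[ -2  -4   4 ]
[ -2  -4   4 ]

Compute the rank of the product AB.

First compute AB:
[[-10, -20,  20],
 [  3,   6,  -6],
 [  8,  16, -16],
 [ -4,  -8,   8],
 [ 13,  26, -26]]
Now row reduce the product.
R2 ← R2 + (3/10)·R1: [0, 0, 0]
R3 ← R3 + (4/5)·R1: [0, 0, 0]
R4 ← R4 − (2/5)·R1: [0, 0, 0]
R5 ← R5 + (13/10)·R1: [0, 0, 0]
1 nonzero row, so rank(AB) = 1.

1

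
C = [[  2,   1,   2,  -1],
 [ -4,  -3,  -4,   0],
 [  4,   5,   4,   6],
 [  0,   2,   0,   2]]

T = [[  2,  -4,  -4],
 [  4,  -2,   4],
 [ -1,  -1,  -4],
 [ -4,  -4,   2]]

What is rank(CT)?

First compute CT:
[[ 10,  -8, -14],
 [-16,  26,  20],
 [  0, -54,   0],
 [  0, -12,  12]]
Now row reduce the product.
R2 ← R2 + (8/5)·R1: [0, 66/5, -12/5]
R3 ← R3 + (45/11)·R2: [0, 0, -108/11]
R4 ← R4 + (10/11)·R2: [0, 0, 108/11]
R4 ← R4 + R3: [0, 0, 0]
3 nonzero rows, so rank(CT) = 3.

3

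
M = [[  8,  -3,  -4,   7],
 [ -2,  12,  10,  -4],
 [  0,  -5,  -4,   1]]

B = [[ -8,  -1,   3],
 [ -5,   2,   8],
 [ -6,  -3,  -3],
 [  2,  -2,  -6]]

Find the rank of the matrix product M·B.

First compute MB:
[[-11, -16, -30],
 [-112,   4,  84],
 [ 51,   0, -34]]
Now row reduce the product.
R2 ← R2 − (112/11)·R1: [0, 1836/11, 4284/11]
R3 ← R3 + (51/11)·R1: [0, -816/11, -1904/11]
R3 ← R3 + (4/9)·R2: [0, 0, 0]
2 nonzero rows, so rank(MB) = 2.

2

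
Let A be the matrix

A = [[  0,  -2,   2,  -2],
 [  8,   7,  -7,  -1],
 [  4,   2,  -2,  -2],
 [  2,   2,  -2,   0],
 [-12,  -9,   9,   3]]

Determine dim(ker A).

2

Row reduce to echelon form.
Swap R1 ↔ R2
R3 ← R3 − (1/2)·R1: [0, -3/2, 3/2, -3/2]
R4 ← R4 − (1/4)·R1: [0, 1/4, -1/4, 1/4]
R5 ← R5 + (3/2)·R1: [0, 3/2, -3/2, 3/2]
R3 ← R3 − (3/4)·R2: [0, 0, 0, 0]
R4 ← R4 + (1/8)·R2: [0, 0, 0, 0]
R5 ← R5 + (3/4)·R2: [0, 0, 0, 0]
2 nonzero rows, so rank(A) = 2.
A has 4 columns; by rank–nullity, nullity = 4 − 2 = 2.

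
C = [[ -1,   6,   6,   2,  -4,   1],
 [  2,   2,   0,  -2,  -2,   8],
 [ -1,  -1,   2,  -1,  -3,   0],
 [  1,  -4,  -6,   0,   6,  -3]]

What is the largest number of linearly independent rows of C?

Row reduce to echelon form.
R2 ← R2 + (2)·R1: [0, 14, 12, 2, -10, 10]
R3 ← R3 − R1: [0, -7, -4, -3, 1, -1]
R4 ← R4 + R1: [0, 2, 0, 2, 2, -2]
R3 ← R3 + (1/2)·R2: [0, 0, 2, -2, -4, 4]
R4 ← R4 − (1/7)·R2: [0, 0, -12/7, 12/7, 24/7, -24/7]
R4 ← R4 + (6/7)·R3: [0, 0, 0, 0, 0, 0]
Echelon form has 3 nonzero rows, so rank(C) = 3.
The rank gives the maximum number of linearly independent rows: 3.

3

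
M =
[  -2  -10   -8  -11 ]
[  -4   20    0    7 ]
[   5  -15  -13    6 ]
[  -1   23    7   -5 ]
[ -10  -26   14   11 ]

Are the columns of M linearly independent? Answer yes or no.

yes

Row reduce M to echelon form.
R2 ← R2 − (2)·R1: [0, 40, 16, 29]
R3 ← R3 + (5/2)·R1: [0, -40, -33, -43/2]
R4 ← R4 − (1/2)·R1: [0, 28, 11, 1/2]
R5 ← R5 − (5)·R1: [0, 24, 54, 66]
R3 ← R3 + R2: [0, 0, -17, 15/2]
R4 ← R4 − (7/10)·R2: [0, 0, -1/5, -99/5]
R5 ← R5 − (3/5)·R2: [0, 0, 222/5, 243/5]
R4 ← R4 − (1/85)·R3: [0, 0, 0, -3381/170]
R5 ← R5 + (222/85)·R3: [0, 0, 0, 5796/85]
R5 ← R5 + (24/7)·R4: [0, 0, 0, 0]
4 pivots among 4 columns.
Every column is a pivot column, so the columns are linearly independent.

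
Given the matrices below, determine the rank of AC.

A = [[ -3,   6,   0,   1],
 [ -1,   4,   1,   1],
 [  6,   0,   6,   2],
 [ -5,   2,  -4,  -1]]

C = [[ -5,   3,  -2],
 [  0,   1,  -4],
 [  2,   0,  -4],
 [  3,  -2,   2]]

First compute AC:
[[ 18,  -5, -16],
 [ 10,  -1, -16],
 [-12,  14, -32],
 [ 14, -11,  16]]
Now row reduce the product.
R2 ← R2 − (5/9)·R1: [0, 16/9, -64/9]
R3 ← R3 + (2/3)·R1: [0, 32/3, -128/3]
R4 ← R4 − (7/9)·R1: [0, -64/9, 256/9]
R3 ← R3 − (6)·R2: [0, 0, 0]
R4 ← R4 + (4)·R2: [0, 0, 0]
2 nonzero rows, so rank(AC) = 2.

2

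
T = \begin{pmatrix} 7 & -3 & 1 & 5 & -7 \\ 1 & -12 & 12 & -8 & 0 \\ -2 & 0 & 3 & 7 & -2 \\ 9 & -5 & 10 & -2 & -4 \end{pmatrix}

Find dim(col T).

4

Row reduce to echelon form.
R2 ← R2 − (1/7)·R1: [0, -81/7, 83/7, -61/7, 1]
R3 ← R3 + (2/7)·R1: [0, -6/7, 23/7, 59/7, -4]
R4 ← R4 − (9/7)·R1: [0, -8/7, 61/7, -59/7, 5]
R3 ← R3 − (2/27)·R2: [0, 0, 65/27, 245/27, -110/27]
R4 ← R4 − (8/81)·R2: [0, 0, 611/81, -613/81, 397/81]
R4 ← R4 − (47/15)·R3: [0, 0, 0, -36, 53/3]
Echelon form has 4 nonzero rows, so rank(T) = 4.
The column space has dimension equal to the rank: 4.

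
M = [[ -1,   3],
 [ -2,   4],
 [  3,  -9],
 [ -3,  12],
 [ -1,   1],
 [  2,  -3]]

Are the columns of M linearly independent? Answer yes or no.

Row reduce M to echelon form.
R2 ← R2 − (2)·R1: [0, -2]
R3 ← R3 + (3)·R1: [0, 0]
R4 ← R4 − (3)·R1: [0, 3]
R5 ← R5 − R1: [0, -2]
R6 ← R6 + (2)·R1: [0, 3]
R4 ← R4 + (3/2)·R2: [0, 0]
R5 ← R5 − R2: [0, 0]
R6 ← R6 + (3/2)·R2: [0, 0]
2 pivots among 2 columns.
Every column is a pivot column, so the columns are linearly independent.

yes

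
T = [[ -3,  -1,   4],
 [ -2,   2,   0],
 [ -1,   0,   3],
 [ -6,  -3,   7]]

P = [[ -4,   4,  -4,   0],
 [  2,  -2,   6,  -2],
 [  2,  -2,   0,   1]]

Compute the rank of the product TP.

First compute TP:
[[ 18, -18,   6,   6],
 [ 12, -12,  20,  -4],
 [ 10, -10,   4,   3],
 [ 32, -32,   6,  13]]
Now row reduce the product.
R2 ← R2 − (2/3)·R1: [0, 0, 16, -8]
R3 ← R3 − (5/9)·R1: [0, 0, 2/3, -1/3]
R4 ← R4 − (16/9)·R1: [0, 0, -14/3, 7/3]
R3 ← R3 − (1/24)·R2: [0, 0, 0, 0]
R4 ← R4 + (7/24)·R2: [0, 0, 0, 0]
2 nonzero rows, so rank(TP) = 2.

2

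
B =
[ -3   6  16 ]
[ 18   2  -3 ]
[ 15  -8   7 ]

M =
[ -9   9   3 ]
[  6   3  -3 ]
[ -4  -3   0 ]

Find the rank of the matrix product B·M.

First compute BM:
[[ -1, -57, -27],
 [-138, 177,  48],
 [-211,  90,  69]]
Now row reduce the product.
R2 ← R2 − (138)·R1: [0, 8043, 3774]
R3 ← R3 − (211)·R1: [0, 12117, 5766]
R3 ← R3 − (577/383)·R2: [0, 0, 30780/383]
3 nonzero rows, so rank(BM) = 3.

3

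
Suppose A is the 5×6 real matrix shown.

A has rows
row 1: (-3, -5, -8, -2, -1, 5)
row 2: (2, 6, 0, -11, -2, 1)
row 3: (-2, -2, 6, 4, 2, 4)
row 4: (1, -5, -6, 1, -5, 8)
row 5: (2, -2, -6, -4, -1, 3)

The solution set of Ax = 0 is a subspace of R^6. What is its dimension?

Row reduce to echelon form.
R2 ← R2 + (2/3)·R1: [0, 8/3, -16/3, -37/3, -8/3, 13/3]
R3 ← R3 − (2/3)·R1: [0, 4/3, 34/3, 16/3, 8/3, 2/3]
R4 ← R4 + (1/3)·R1: [0, -20/3, -26/3, 1/3, -16/3, 29/3]
R5 ← R5 + (2/3)·R1: [0, -16/3, -34/3, -16/3, -5/3, 19/3]
R3 ← R3 − (1/2)·R2: [0, 0, 14, 23/2, 4, -3/2]
R4 ← R4 + (5/2)·R2: [0, 0, -22, -61/2, -12, 41/2]
R5 ← R5 + (2)·R2: [0, 0, -22, -30, -7, 15]
R4 ← R4 + (11/7)·R3: [0, 0, 0, -87/7, -40/7, 127/7]
R5 ← R5 + (11/7)·R3: [0, 0, 0, -167/14, -5/7, 177/14]
R5 ← R5 − (167/174)·R4: [0, 0, 0, 0, 415/87, -415/87]
5 nonzero rows, so rank(A) = 5.
A has 6 columns; by rank–nullity, nullity = 6 − 5 = 1.

1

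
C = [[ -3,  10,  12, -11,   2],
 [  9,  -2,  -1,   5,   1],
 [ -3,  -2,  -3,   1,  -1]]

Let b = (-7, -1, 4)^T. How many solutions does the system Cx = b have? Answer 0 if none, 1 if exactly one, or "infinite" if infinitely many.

0

Row reduce the augmented matrix [C | b].
R2 ← R2 + (3)·R1: [0, 28, 35, -28, 7, -22]
R3 ← R3 − R1: [0, -12, -15, 12, -3, 11]
R3 ← R3 + (3/7)·R2: [0, 0, 0, 0, 0, 11/7]
The echelon form has 3 nonzero rows; the last pivot sits in the augmented column, so rank(C) = 2 but rank([C|b]) = 3.
Since the ranks differ, the system is inconsistent.
It has no solutions.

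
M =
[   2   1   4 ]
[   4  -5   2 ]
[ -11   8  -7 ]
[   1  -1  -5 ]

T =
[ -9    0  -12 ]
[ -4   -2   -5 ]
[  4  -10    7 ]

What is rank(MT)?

2

First compute MT:
[[ -6, -42,  -1],
 [ -8, -10,  -9],
 [ 39,  54,  43],
 [-25,  52, -42]]
Now row reduce the product.
R2 ← R2 − (4/3)·R1: [0, 46, -23/3]
R3 ← R3 + (13/2)·R1: [0, -219, 73/2]
R4 ← R4 − (25/6)·R1: [0, 227, -227/6]
R3 ← R3 + (219/46)·R2: [0, 0, 0]
R4 ← R4 − (227/46)·R2: [0, 0, 0]
2 nonzero rows, so rank(MT) = 2.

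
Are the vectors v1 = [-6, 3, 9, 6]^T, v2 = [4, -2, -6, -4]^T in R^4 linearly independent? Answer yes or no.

Form the matrix with these vectors as rows and row reduce.
R2 ← R2 + (2/3)·R1: [0, 0, 0, 0]
1 nonzero row, so the 2 vectors span a space of dimension 1.
Since 1 < 2, the vectors are linearly dependent.

no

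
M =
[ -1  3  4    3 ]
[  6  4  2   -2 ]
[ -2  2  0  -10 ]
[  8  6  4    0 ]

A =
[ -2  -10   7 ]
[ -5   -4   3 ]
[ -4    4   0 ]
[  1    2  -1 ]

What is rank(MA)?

First compute MA:
[[-26,  20,  -1],
 [-42, -72,  56],
 [-16,  -8,   2],
 [-62, -88,  74]]
Now row reduce the product.
R2 ← R2 − (21/13)·R1: [0, -1356/13, 749/13]
R3 ← R3 − (8/13)·R1: [0, -264/13, 34/13]
R4 ← R4 − (31/13)·R1: [0, -1764/13, 993/13]
R3 ← R3 − (22/113)·R2: [0, 0, -972/113]
R4 ← R4 − (147/113)·R2: [0, 0, 162/113]
R4 ← R4 + (1/6)·R3: [0, 0, 0]
3 nonzero rows, so rank(MA) = 3.

3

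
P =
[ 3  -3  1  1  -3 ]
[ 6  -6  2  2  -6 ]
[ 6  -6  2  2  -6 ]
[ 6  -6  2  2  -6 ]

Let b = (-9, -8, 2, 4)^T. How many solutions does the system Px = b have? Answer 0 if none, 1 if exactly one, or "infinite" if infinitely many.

0

Row reduce the augmented matrix [P | b].
R2 ← R2 − (2)·R1: [0, 0, 0, 0, 0, 10]
R3 ← R3 − (2)·R1: [0, 0, 0, 0, 0, 20]
R4 ← R4 − (2)·R1: [0, 0, 0, 0, 0, 22]
R3 ← R3 − (2)·R2: [0, 0, 0, 0, 0, 0]
R4 ← R4 − (11/5)·R2: [0, 0, 0, 0, 0, 0]
The echelon form has 2 nonzero rows; the last pivot sits in the augmented column, so rank(P) = 1 but rank([P|b]) = 2.
Since the ranks differ, the system is inconsistent.
It has no solutions.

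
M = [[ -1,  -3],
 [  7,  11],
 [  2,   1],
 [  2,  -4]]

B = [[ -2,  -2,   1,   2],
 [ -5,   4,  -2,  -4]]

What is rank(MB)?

First compute MB:
[[ 17, -10,   5,  10],
 [-69,  30, -15, -30],
 [ -9,   0,   0,   0],
 [ 16, -20,  10,  20]]
Now row reduce the product.
R2 ← R2 + (69/17)·R1: [0, -180/17, 90/17, 180/17]
R3 ← R3 + (9/17)·R1: [0, -90/17, 45/17, 90/17]
R4 ← R4 − (16/17)·R1: [0, -180/17, 90/17, 180/17]
R3 ← R3 − (1/2)·R2: [0, 0, 0, 0]
R4 ← R4 − R2: [0, 0, 0, 0]
2 nonzero rows, so rank(MB) = 2.

2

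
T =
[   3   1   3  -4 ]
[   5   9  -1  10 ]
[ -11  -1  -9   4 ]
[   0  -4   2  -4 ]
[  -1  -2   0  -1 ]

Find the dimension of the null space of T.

Row reduce to echelon form.
R2 ← R2 − (5/3)·R1: [0, 22/3, -6, 50/3]
R3 ← R3 + (11/3)·R1: [0, 8/3, 2, -32/3]
R5 ← R5 + (1/3)·R1: [0, -5/3, 1, -7/3]
R3 ← R3 − (4/11)·R2: [0, 0, 46/11, -184/11]
R4 ← R4 + (6/11)·R2: [0, 0, -14/11, 56/11]
R5 ← R5 + (5/22)·R2: [0, 0, -4/11, 16/11]
R4 ← R4 + (7/23)·R3: [0, 0, 0, 0]
R5 ← R5 + (2/23)·R3: [0, 0, 0, 0]
3 nonzero rows, so rank(T) = 3.
T has 4 columns; by rank–nullity, nullity = 4 − 3 = 1.

1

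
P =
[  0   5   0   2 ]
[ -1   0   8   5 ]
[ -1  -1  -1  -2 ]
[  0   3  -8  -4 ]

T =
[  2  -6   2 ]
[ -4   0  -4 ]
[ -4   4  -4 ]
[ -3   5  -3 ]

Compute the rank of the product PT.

2

First compute PT:
[[-26,  10, -26],
 [-49,  63, -49],
 [ 12,  -8,  12],
 [ 32, -52,  32]]
Now row reduce the product.
R2 ← R2 − (49/26)·R1: [0, 574/13, 0]
R3 ← R3 + (6/13)·R1: [0, -44/13, 0]
R4 ← R4 + (16/13)·R1: [0, -516/13, 0]
R3 ← R3 + (22/287)·R2: [0, 0, 0]
R4 ← R4 + (258/287)·R2: [0, 0, 0]
2 nonzero rows, so rank(PT) = 2.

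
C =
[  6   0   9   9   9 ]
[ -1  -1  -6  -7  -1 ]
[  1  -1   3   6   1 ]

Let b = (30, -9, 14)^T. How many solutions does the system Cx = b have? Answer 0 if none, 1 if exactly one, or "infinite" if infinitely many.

infinite

Row reduce the augmented matrix [C | b].
R2 ← R2 + (1/6)·R1: [0, -1, -9/2, -11/2, 1/2, -4]
R3 ← R3 − (1/6)·R1: [0, -1, 3/2, 9/2, -1/2, 9]
R3 ← R3 − R2: [0, 0, 6, 10, -1, 13]
The echelon form has 3 nonzero rows, and every pivot lies in the first 5 columns, so rank(C) = rank([C|b]) = 3.
The system is consistent.
rank = 3 < 5 unknowns, so there are infinitely many solutions.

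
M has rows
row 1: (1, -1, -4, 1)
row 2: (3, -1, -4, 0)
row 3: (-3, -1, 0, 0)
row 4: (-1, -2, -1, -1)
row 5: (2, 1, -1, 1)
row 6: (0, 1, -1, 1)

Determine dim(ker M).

Row reduce to echelon form.
R2 ← R2 − (3)·R1: [0, 2, 8, -3]
R3 ← R3 + (3)·R1: [0, -4, -12, 3]
R4 ← R4 + R1: [0, -3, -5, 0]
R5 ← R5 − (2)·R1: [0, 3, 7, -1]
R3 ← R3 + (2)·R2: [0, 0, 4, -3]
R4 ← R4 + (3/2)·R2: [0, 0, 7, -9/2]
R5 ← R5 − (3/2)·R2: [0, 0, -5, 7/2]
R6 ← R6 − (1/2)·R2: [0, 0, -5, 5/2]
R4 ← R4 − (7/4)·R3: [0, 0, 0, 3/4]
R5 ← R5 + (5/4)·R3: [0, 0, 0, -1/4]
R6 ← R6 + (5/4)·R3: [0, 0, 0, -5/4]
R5 ← R5 + (1/3)·R4: [0, 0, 0, 0]
R6 ← R6 + (5/3)·R4: [0, 0, 0, 0]
4 nonzero rows, so rank(M) = 4.
M has 4 columns; by rank–nullity, nullity = 4 − 4 = 0.

0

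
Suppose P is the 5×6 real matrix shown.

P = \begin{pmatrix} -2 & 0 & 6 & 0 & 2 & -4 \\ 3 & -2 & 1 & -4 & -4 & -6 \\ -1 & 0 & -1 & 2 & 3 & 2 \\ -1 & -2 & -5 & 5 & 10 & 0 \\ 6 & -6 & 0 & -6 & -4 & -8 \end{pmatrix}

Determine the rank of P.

4

Row reduce to echelon form.
R2 ← R2 + (3/2)·R1: [0, -2, 10, -4, -1, -12]
R3 ← R3 − (1/2)·R1: [0, 0, -4, 2, 2, 4]
R4 ← R4 − (1/2)·R1: [0, -2, -8, 5, 9, 2]
R5 ← R5 + (3)·R1: [0, -6, 18, -6, 2, -20]
R4 ← R4 − R2: [0, 0, -18, 9, 10, 14]
R5 ← R5 − (3)·R2: [0, 0, -12, 6, 5, 16]
R4 ← R4 − (9/2)·R3: [0, 0, 0, 0, 1, -4]
R5 ← R5 − (3)·R3: [0, 0, 0, 0, -1, 4]
R5 ← R5 + R4: [0, 0, 0, 0, 0, 0]
Echelon form has 4 nonzero rows, so rank(P) = 4.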